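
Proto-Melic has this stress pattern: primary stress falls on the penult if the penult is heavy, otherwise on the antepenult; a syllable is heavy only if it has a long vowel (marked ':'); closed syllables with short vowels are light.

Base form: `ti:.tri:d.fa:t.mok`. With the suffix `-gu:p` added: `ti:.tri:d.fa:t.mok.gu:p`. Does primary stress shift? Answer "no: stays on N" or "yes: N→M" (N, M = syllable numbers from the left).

no: stays on 3

Base `ti:.tri:d.fa:t.mok` (4 syllables):
  Weights: 2 tri:d H, 3 fa:t H, 4 mok L.
  The penult (syllable 3, fa:t) is heavy, so it takes stress.
  → primary stress on syllable 3.
Suffixed `ti:.tri:d.fa:t.mok.gu:p` (5 syllables):
  Weights: 3 fa:t H, 4 mok L, 5 gu:p H.
  The penult (syllable 4, mok) is light, so stress falls on the antepenult (syllable 3, fa:t).
  → primary stress on syllable 3.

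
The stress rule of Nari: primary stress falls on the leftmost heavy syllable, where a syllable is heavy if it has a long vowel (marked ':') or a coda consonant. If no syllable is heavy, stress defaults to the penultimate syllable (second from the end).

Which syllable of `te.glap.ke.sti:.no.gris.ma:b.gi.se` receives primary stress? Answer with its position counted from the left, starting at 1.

Weights: 1 te L, 2 glap H, 3 ke L, 4 sti: H, 5 no L, 6 gris H, 7 ma:b H, 8 gi L, 9 se L.
Heavy syllables in the domain: 2, 4, 6, 7. The leftmost is syllable 2 (glap).
Primary stress: syllable 2 → te.ˈglap.ke.sti:.no.gris.ma:b.gi.se.

2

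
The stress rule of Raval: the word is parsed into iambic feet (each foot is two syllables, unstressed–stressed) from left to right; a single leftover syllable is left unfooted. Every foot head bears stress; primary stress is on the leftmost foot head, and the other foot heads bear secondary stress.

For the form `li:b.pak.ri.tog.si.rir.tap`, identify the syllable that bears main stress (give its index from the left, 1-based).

Parse left to right into iambic (σˈσ) feet: (li:b.ˈpak) (ri.ˈtog) (si.ˈrir) tap. Syllable 7 is left unfooted.
Foot heads (stressed positions): 2, 4, 6.
End Rule Leftmost: primary stress on the leftmost head = syllable 2.
Primary stress: syllable 2 → li:b.ˈpak.ri.tog.si.rir.tap.

2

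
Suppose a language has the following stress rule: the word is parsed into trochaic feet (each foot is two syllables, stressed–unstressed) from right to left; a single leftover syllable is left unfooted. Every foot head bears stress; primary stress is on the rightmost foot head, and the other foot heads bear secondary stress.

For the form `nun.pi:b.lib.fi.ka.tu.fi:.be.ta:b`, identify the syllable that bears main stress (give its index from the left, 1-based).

8

Parse right to left into trochaic (ˈσσ) feet: nun (ˈpi:b.lib) (ˈfi.ka) (ˈtu.fi:) (ˈbe.ta:b). Syllable 1 is left unfooted.
Foot heads (stressed positions): 2, 4, 6, 8.
End Rule Rightmost: primary stress on the rightmost head = syllable 8.
Primary stress: syllable 8 → nun.pi:b.lib.fi.ka.tu.fi:.ˈbe.ta:b.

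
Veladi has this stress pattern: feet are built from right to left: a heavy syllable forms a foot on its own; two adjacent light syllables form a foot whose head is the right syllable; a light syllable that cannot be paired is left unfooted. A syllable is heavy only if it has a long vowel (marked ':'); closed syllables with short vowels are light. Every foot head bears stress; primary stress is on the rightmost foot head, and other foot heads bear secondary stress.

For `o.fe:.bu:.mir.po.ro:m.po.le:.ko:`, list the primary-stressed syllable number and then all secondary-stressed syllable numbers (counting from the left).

primary 9, secondary 2, 3, 5, 6, 8

Weights: 1 o L, 2 fe: H, 3 bu: H, 4 mir L, 5 po L, 6 ro:m H, 7 po L, 8 le: H, 9 ko: H.
Parse right to left (heavy = foot alone; LL = one foot; stranded L unfooted): o (ˈfe:) (ˈbu:) (mir.ˈpo) (ˈro:m) po (ˈle:) (ˈko:).
Foot heads: 2, 3, 5, 6, 8, 9.
Primary stress on the rightmost head = syllable 9.
Secondary stress on 2, 3, 5, 6, 8: o.ˌfe:.ˌbu:.mir.ˌpo.ˌro:m.po.ˌle:.ˈko:.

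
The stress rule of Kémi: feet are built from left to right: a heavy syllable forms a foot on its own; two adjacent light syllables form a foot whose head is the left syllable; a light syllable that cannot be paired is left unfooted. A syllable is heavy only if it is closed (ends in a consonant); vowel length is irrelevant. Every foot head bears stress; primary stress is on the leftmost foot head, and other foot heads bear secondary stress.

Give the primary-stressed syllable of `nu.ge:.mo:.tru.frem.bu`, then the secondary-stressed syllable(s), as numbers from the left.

primary 1, secondary 3, 5

Weights: 1 nu L, 2 ge: L, 3 mo: L, 4 tru L, 5 frem H, 6 bu L.
Parse left to right (heavy = foot alone; LL = one foot; stranded L unfooted): (ˈnu.ge:) (ˈmo:.tru) (ˈfrem) bu.
Foot heads: 1, 3, 5.
Primary stress on the leftmost head = syllable 1.
Secondary stress on 3, 5: ˈnu.ge:.ˌmo:.tru.ˌfrem.bu.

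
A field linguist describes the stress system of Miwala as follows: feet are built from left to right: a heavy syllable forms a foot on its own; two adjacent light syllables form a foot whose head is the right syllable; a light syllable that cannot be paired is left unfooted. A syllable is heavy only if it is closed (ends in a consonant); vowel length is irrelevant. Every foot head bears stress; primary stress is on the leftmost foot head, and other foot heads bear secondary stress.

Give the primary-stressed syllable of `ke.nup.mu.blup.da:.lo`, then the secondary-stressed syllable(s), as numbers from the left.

primary 2, secondary 4, 6

Weights: 1 ke L, 2 nup H, 3 mu L, 4 blup H, 5 da: L, 6 lo L.
Parse left to right (heavy = foot alone; LL = one foot; stranded L unfooted): ke (ˈnup) mu (ˈblup) (da:.ˈlo).
Foot heads: 2, 4, 6.
Primary stress on the leftmost head = syllable 2.
Secondary stress on 4, 6: ke.ˈnup.mu.ˌblup.da:.ˌlo.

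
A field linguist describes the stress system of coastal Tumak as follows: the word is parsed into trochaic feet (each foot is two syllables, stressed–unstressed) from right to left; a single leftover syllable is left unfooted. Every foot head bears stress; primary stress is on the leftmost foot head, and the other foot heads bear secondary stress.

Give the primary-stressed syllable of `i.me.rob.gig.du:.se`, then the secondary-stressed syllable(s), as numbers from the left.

primary 1, secondary 3, 5

Parse right to left into trochaic (ˈσσ) feet: (ˈi.me) (ˈrob.gig) (ˈdu:.se).
Foot heads (stressed positions): 1, 3, 5.
End Rule Leftmost: primary stress on the leftmost head = syllable 1.
Secondary stress on 3, 5: ˈi.me.ˌrob.gig.ˌdu:.se.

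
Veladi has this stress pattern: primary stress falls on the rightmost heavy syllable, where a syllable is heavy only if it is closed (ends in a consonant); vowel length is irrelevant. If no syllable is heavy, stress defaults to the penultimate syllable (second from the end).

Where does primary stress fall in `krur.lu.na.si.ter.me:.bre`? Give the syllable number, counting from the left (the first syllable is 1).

5

Weights: 1 krur H, 2 lu L, 3 na L, 4 si L, 5 ter H, 6 me: L, 7 bre L.
Heavy syllables in the domain: 1, 5. The rightmost is syllable 5 (ter).
Primary stress: syllable 5 → krur.lu.na.si.ˈter.me:.bre.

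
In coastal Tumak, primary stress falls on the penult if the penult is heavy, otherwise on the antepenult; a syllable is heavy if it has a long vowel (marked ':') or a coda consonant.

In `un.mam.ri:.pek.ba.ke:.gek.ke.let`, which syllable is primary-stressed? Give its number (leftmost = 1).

7

Weights: 7 gek H, 8 ke L, 9 let H.
The penult (syllable 8, ke) is light, so stress falls on the antepenult (syllable 7, gek).
Primary stress: syllable 7 → un.mam.ri:.pek.ba.ke:.ˈgek.ke.let.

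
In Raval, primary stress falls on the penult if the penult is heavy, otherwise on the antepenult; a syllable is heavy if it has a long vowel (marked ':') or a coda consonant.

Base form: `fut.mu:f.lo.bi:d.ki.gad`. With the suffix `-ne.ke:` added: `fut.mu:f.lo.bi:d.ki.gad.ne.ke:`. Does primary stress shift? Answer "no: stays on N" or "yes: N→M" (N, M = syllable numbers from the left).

Base `fut.mu:f.lo.bi:d.ki.gad` (6 syllables):
  Weights: 4 bi:d H, 5 ki L, 6 gad H.
  The penult (syllable 5, ki) is light, so stress falls on the antepenult (syllable 4, bi:d).
  → primary stress on syllable 4.
Suffixed `fut.mu:f.lo.bi:d.ki.gad.ne.ke:` (8 syllables):
  Weights: 6 gad H, 7 ne L, 8 ke: H.
  The penult (syllable 7, ne) is light, so stress falls on the antepenult (syllable 6, gad).
  → primary stress on syllable 6.

yes: 4→6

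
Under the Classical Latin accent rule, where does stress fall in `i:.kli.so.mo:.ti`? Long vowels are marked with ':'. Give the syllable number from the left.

Classical Latin: stress the penult if heavy (long vowel or closed), else the antepenult.
Weights: 3 so L, 4 mo: H, 5 ti L.
The penult (syllable 4, mo:) is heavy, so it takes stress.
Stress on syllable 4: i:.kli.so.ˈmo:.ti.

4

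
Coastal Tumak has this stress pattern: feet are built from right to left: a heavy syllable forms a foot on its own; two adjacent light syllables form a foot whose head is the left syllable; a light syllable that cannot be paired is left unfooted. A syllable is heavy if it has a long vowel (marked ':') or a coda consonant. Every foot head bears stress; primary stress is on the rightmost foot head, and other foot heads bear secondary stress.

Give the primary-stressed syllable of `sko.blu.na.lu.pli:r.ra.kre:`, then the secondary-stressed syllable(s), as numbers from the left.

Weights: 1 sko L, 2 blu L, 3 na L, 4 lu L, 5 pli:r H, 6 ra L, 7 kre: H.
Parse right to left (heavy = foot alone; LL = one foot; stranded L unfooted): (ˈsko.blu) (ˈna.lu) (ˈpli:r) ra (ˈkre:).
Foot heads: 1, 3, 5, 7.
Primary stress on the rightmost head = syllable 7.
Secondary stress on 1, 3, 5: ˌsko.blu.ˌna.lu.ˌpli:r.ra.ˈkre:.

primary 7, secondary 1, 3, 5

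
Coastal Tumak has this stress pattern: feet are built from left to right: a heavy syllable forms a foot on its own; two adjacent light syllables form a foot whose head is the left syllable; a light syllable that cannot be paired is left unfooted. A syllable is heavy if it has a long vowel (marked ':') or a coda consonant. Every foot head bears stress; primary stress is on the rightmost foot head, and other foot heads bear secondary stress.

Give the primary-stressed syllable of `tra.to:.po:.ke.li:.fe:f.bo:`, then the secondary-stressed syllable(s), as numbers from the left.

Weights: 1 tra L, 2 to: H, 3 po: H, 4 ke L, 5 li: H, 6 fe:f H, 7 bo: H.
Parse left to right (heavy = foot alone; LL = one foot; stranded L unfooted): tra (ˈto:) (ˈpo:) ke (ˈli:) (ˈfe:f) (ˈbo:).
Foot heads: 2, 3, 5, 6, 7.
Primary stress on the rightmost head = syllable 7.
Secondary stress on 2, 3, 5, 6: tra.ˌto:.ˌpo:.ke.ˌli:.ˌfe:f.ˈbo:.

primary 7, secondary 2, 3, 5, 6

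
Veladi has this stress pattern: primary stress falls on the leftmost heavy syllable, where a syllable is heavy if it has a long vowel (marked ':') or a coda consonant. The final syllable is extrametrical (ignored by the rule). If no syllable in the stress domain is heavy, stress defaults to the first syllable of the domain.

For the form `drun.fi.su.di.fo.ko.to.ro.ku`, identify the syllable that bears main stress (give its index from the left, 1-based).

1

The final syllable (9, ku) is extrametrical; the stress domain is syllables 1–8.
Weights: 1 drun H, 2 fi L, 3 su L, 4 di L, 5 fo L, 6 ko L, 7 to L, 8 ro L.
Heavy syllables in the domain: 1. The leftmost is syllable 1 (drun).
Primary stress: syllable 1 → ˈdrun.fi.su.di.fo.ko.to.ro.ku.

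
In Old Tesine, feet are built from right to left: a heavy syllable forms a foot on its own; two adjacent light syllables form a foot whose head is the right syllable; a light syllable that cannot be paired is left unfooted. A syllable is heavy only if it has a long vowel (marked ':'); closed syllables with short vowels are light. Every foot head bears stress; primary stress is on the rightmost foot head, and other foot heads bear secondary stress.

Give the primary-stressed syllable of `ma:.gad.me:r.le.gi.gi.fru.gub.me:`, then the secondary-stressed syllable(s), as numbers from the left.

Weights: 1 ma: H, 2 gad L, 3 me:r H, 4 le L, 5 gi L, 6 gi L, 7 fru L, 8 gub L, 9 me: H.
Parse right to left (heavy = foot alone; LL = one foot; stranded L unfooted): (ˈma:) gad (ˈme:r) le (gi.ˈgi) (fru.ˈgub) (ˈme:).
Foot heads: 1, 3, 6, 8, 9.
Primary stress on the rightmost head = syllable 9.
Secondary stress on 1, 3, 6, 8: ˌma:.gad.ˌme:r.le.gi.ˌgi.fru.ˌgub.ˈme:.

primary 9, secondary 1, 3, 6, 8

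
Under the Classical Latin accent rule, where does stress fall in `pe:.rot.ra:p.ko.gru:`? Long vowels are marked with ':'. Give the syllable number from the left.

3

Classical Latin: stress the penult if heavy (long vowel or closed), else the antepenult.
Weights: 3 ra:p H, 4 ko L, 5 gru: H.
The penult (syllable 4, ko) is light, so stress falls on the antepenult (syllable 3, ra:p).
Stress on syllable 3: pe:.rot.ˈra:p.ko.gru:.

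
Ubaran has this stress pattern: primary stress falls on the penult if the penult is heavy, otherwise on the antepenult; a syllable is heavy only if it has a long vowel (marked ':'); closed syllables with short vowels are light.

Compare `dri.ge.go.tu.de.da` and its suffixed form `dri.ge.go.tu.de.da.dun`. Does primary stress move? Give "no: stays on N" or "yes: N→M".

yes: 4→5

Base `dri.ge.go.tu.de.da` (6 syllables):
  Weights: 4 tu L, 5 de L, 6 da L.
  The penult (syllable 5, de) is light, so stress falls on the antepenult (syllable 4, tu).
  → primary stress on syllable 4.
Suffixed `dri.ge.go.tu.de.da.dun` (7 syllables):
  Weights: 5 de L, 6 da L, 7 dun L.
  The penult (syllable 6, da) is light, so stress falls on the antepenult (syllable 5, de).
  → primary stress on syllable 5.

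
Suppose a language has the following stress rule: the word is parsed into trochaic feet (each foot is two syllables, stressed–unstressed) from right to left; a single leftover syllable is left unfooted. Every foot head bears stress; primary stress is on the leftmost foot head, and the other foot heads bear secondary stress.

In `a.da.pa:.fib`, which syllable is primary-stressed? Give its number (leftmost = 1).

1

Parse right to left into trochaic (ˈσσ) feet: (ˈa.da) (ˈpa:.fib).
Foot heads (stressed positions): 1, 3.
End Rule Leftmost: primary stress on the leftmost head = syllable 1.
Primary stress: syllable 1 → ˈa.da.pa:.fib.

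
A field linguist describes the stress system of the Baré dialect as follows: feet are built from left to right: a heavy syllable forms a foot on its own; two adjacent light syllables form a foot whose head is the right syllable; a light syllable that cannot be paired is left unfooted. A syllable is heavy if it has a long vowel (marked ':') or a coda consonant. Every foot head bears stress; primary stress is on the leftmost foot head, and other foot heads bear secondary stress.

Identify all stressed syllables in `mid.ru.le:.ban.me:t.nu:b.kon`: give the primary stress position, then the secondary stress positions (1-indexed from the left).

primary 1, secondary 3, 4, 5, 6, 7

Weights: 1 mid H, 2 ru L, 3 le: H, 4 ban H, 5 me:t H, 6 nu:b H, 7 kon H.
Parse left to right (heavy = foot alone; LL = one foot; stranded L unfooted): (ˈmid) ru (ˈle:) (ˈban) (ˈme:t) (ˈnu:b) (ˈkon).
Foot heads: 1, 3, 4, 5, 6, 7.
Primary stress on the leftmost head = syllable 1.
Secondary stress on 3, 4, 5, 6, 7: ˈmid.ru.ˌle:.ˌban.ˌme:t.ˌnu:b.ˌkon.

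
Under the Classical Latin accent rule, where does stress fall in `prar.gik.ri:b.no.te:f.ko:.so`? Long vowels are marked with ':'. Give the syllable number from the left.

6

Classical Latin: stress the penult if heavy (long vowel or closed), else the antepenult.
Weights: 5 te:f H, 6 ko: H, 7 so L.
The penult (syllable 6, ko:) is heavy, so it takes stress.
Stress on syllable 6: prar.gik.ri:b.no.te:f.ˈko:.so.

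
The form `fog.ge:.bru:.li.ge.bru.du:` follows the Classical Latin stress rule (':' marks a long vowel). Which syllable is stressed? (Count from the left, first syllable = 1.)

Classical Latin: stress the penult if heavy (long vowel or closed), else the antepenult.
Weights: 5 ge L, 6 bru L, 7 du: H.
The penult (syllable 6, bru) is light, so stress falls on the antepenult (syllable 5, ge).
Stress on syllable 5: fog.ge:.bru:.li.ˈge.bru.du:.

5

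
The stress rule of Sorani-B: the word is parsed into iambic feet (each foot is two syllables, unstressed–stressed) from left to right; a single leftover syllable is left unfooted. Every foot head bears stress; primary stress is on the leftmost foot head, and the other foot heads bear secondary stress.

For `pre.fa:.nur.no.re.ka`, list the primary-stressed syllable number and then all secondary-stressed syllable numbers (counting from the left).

Parse left to right into iambic (σˈσ) feet: (pre.ˈfa:) (nur.ˈno) (re.ˈka).
Foot heads (stressed positions): 2, 4, 6.
End Rule Leftmost: primary stress on the leftmost head = syllable 2.
Secondary stress on 4, 6: pre.ˈfa:.nur.ˌno.re.ˌka.

primary 2, secondary 4, 6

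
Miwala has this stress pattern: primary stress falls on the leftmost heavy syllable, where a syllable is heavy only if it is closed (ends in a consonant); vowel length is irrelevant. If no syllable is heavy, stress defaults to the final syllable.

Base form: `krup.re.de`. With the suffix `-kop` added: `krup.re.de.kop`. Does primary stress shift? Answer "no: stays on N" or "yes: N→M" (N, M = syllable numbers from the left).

Base `krup.re.de` (3 syllables):
  Weights: 1 krup H, 2 re L, 3 de L.
  Heavy syllables in the domain: 1. The leftmost is syllable 1 (krup).
  → primary stress on syllable 1.
Suffixed `krup.re.de.kop` (4 syllables):
  Weights: 1 krup H, 2 re L, 3 de L, 4 kop H.
  Heavy syllables in the domain: 1, 4. The leftmost is syllable 1 (krup).
  → primary stress on syllable 1.

no: stays on 1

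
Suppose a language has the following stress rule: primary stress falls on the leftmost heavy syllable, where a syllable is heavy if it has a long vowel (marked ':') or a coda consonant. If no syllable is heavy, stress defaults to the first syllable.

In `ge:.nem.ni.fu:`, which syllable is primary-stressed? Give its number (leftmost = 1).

Weights: 1 ge: H, 2 nem H, 3 ni L, 4 fu: H.
Heavy syllables in the domain: 1, 2, 4. The leftmost is syllable 1 (ge:).
Primary stress: syllable 1 → ˈge:.nem.ni.fu:.

1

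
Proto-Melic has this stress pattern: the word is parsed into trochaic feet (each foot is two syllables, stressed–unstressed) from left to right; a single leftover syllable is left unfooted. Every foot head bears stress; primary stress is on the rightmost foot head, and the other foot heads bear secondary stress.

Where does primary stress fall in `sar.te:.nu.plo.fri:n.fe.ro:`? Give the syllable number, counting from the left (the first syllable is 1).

Parse left to right into trochaic (ˈσσ) feet: (ˈsar.te:) (ˈnu.plo) (ˈfri:n.fe) ro:. Syllable 7 is left unfooted.
Foot heads (stressed positions): 1, 3, 5.
End Rule Rightmost: primary stress on the rightmost head = syllable 5.
Primary stress: syllable 5 → sar.te:.nu.plo.ˈfri:n.fe.ro:.

5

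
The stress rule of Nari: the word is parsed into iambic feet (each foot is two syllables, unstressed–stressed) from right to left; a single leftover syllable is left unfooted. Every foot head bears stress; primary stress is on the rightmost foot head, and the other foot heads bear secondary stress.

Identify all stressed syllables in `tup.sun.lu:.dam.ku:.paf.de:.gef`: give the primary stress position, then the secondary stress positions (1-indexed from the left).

primary 8, secondary 2, 4, 6

Parse right to left into iambic (σˈσ) feet: (tup.ˈsun) (lu:.ˈdam) (ku:.ˈpaf) (de:.ˈgef).
Foot heads (stressed positions): 2, 4, 6, 8.
End Rule Rightmost: primary stress on the rightmost head = syllable 8.
Secondary stress on 2, 4, 6: tup.ˌsun.lu:.ˌdam.ku:.ˌpaf.de:.ˈgef.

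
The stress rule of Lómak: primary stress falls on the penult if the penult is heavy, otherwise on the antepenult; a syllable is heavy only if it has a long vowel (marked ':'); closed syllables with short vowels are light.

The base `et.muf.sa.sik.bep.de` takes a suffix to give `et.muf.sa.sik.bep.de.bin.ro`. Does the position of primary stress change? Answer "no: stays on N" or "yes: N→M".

yes: 4→6

Base `et.muf.sa.sik.bep.de` (6 syllables):
  Weights: 4 sik L, 5 bep L, 6 de L.
  The penult (syllable 5, bep) is light, so stress falls on the antepenult (syllable 4, sik).
  → primary stress on syllable 4.
Suffixed `et.muf.sa.sik.bep.de.bin.ro` (8 syllables):
  Weights: 6 de L, 7 bin L, 8 ro L.
  The penult (syllable 7, bin) is light, so stress falls on the antepenult (syllable 6, de).
  → primary stress on syllable 6.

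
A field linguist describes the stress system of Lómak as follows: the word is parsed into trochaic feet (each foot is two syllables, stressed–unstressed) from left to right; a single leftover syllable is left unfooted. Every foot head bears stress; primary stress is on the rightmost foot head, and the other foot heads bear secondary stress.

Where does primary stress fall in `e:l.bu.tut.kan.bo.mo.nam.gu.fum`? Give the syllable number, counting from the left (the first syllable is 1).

7

Parse left to right into trochaic (ˈσσ) feet: (ˈe:l.bu) (ˈtut.kan) (ˈbo.mo) (ˈnam.gu) fum. Syllable 9 is left unfooted.
Foot heads (stressed positions): 1, 3, 5, 7.
End Rule Rightmost: primary stress on the rightmost head = syllable 7.
Primary stress: syllable 7 → e:l.bu.tut.kan.bo.mo.ˈnam.gu.fum.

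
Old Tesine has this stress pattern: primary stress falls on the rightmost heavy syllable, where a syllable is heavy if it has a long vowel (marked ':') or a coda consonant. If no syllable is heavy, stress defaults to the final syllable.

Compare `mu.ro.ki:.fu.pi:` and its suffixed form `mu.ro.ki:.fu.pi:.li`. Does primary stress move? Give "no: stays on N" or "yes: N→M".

Base `mu.ro.ki:.fu.pi:` (5 syllables):
  Weights: 1 mu L, 2 ro L, 3 ki: H, 4 fu L, 5 pi: H.
  Heavy syllables in the domain: 3, 5. The rightmost is syllable 5 (pi:).
  → primary stress on syllable 5.
Suffixed `mu.ro.ki:.fu.pi:.li` (6 syllables):
  Weights: 1 mu L, 2 ro L, 3 ki: H, 4 fu L, 5 pi: H, 6 li L.
  Heavy syllables in the domain: 3, 5. The rightmost is syllable 5 (pi:).
  → primary stress on syllable 5.

no: stays on 5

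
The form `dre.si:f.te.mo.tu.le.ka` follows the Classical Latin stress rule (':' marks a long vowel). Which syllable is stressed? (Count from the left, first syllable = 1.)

Classical Latin: stress the penult if heavy (long vowel or closed), else the antepenult.
Weights: 5 tu L, 6 le L, 7 ka L.
The penult (syllable 6, le) is light, so stress falls on the antepenult (syllable 5, tu).
Stress on syllable 5: dre.si:f.te.mo.ˈtu.le.ka.

5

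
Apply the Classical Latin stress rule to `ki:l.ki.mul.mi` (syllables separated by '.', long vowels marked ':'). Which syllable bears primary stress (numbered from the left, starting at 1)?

3

Classical Latin: stress the penult if heavy (long vowel or closed), else the antepenult.
Weights: 2 ki L, 3 mul H, 4 mi L.
The penult (syllable 3, mul) is heavy, so it takes stress.
Stress on syllable 3: ki:l.ki.ˈmul.mi.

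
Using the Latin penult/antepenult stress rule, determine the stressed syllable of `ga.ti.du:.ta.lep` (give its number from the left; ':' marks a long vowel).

Classical Latin: stress the penult if heavy (long vowel or closed), else the antepenult.
Weights: 3 du: H, 4 ta L, 5 lep H.
The penult (syllable 4, ta) is light, so stress falls on the antepenult (syllable 3, du:).
Stress on syllable 3: ga.ti.ˈdu:.ta.lep.

3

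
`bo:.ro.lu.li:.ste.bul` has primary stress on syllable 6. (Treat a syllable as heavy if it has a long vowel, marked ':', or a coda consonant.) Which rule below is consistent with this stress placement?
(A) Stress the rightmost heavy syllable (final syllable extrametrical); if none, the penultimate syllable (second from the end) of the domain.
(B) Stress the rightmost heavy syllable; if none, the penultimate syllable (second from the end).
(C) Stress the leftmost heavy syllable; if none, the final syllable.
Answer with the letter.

B

Rule A → syllable 4 (observed: 6).
Rule B → syllable 6 ✓.
Rule C → syllable 1 (observed: 6).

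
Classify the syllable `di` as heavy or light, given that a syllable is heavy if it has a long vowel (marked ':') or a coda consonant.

light

`di`: short vowel, open (no coda). Short vowel, open → light.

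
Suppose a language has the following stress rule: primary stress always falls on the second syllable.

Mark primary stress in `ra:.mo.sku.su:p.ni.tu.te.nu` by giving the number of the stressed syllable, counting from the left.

The word has 8 syllables; the second syllable is syllable 2 (mo).
Primary stress: syllable 2 → ra:.ˈmo.sku.su:p.ni.tu.te.nu.

2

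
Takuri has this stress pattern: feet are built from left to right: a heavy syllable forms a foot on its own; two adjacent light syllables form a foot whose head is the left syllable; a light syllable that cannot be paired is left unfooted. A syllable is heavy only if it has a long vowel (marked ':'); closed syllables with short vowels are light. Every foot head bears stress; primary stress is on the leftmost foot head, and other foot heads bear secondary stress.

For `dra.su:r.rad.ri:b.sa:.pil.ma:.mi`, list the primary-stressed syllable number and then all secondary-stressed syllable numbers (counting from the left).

Weights: 1 dra L, 2 su:r H, 3 rad L, 4 ri:b H, 5 sa: H, 6 pil L, 7 ma: H, 8 mi L.
Parse left to right (heavy = foot alone; LL = one foot; stranded L unfooted): dra (ˈsu:r) rad (ˈri:b) (ˈsa:) pil (ˈma:) mi.
Foot heads: 2, 4, 5, 7.
Primary stress on the leftmost head = syllable 2.
Secondary stress on 4, 5, 7: dra.ˈsu:r.rad.ˌri:b.ˌsa:.pil.ˌma:.mi.

primary 2, secondary 4, 5, 7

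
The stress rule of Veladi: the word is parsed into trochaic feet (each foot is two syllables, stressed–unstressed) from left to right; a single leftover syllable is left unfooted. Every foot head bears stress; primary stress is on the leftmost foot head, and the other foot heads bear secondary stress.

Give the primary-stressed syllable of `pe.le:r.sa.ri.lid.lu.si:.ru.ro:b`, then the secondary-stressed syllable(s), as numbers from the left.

Parse left to right into trochaic (ˈσσ) feet: (ˈpe.le:r) (ˈsa.ri) (ˈlid.lu) (ˈsi:.ru) ro:b. Syllable 9 is left unfooted.
Foot heads (stressed positions): 1, 3, 5, 7.
End Rule Leftmost: primary stress on the leftmost head = syllable 1.
Secondary stress on 3, 5, 7: ˈpe.le:r.ˌsa.ri.ˌlid.lu.ˌsi:.ru.ro:b.

primary 1, secondary 3, 5, 7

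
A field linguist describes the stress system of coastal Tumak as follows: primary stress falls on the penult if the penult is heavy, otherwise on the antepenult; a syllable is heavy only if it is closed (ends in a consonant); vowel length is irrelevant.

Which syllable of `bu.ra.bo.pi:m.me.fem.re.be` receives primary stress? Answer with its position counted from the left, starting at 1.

Weights: 6 fem H, 7 re L, 8 be L.
The penult (syllable 7, re) is light, so stress falls on the antepenult (syllable 6, fem).
Primary stress: syllable 6 → bu.ra.bo.pi:m.me.ˈfem.re.be.

6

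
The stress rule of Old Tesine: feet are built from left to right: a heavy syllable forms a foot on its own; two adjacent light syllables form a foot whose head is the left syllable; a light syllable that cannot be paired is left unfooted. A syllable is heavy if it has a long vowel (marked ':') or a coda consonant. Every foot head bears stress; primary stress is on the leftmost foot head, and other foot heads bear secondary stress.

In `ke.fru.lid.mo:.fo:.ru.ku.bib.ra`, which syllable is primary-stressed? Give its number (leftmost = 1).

1

Weights: 1 ke L, 2 fru L, 3 lid H, 4 mo: H, 5 fo: H, 6 ru L, 7 ku L, 8 bib H, 9 ra L.
Parse left to right (heavy = foot alone; LL = one foot; stranded L unfooted): (ˈke.fru) (ˈlid) (ˈmo:) (ˈfo:) (ˈru.ku) (ˈbib) ra.
Foot heads: 1, 3, 4, 5, 6, 8.
Primary stress on the leftmost head = syllable 1.
Primary stress: syllable 1 → ˈke.fru.lid.mo:.fo:.ru.ku.bib.ra.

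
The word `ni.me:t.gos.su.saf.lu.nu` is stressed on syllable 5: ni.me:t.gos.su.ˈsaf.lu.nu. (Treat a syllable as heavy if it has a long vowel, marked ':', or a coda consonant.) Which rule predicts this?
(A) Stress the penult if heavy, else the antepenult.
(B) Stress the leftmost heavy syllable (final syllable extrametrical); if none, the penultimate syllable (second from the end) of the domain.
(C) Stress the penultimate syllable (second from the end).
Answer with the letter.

Rule A → syllable 5 ✓.
Rule B → syllable 2 (observed: 5).
Rule C → syllable 6 (observed: 5).

A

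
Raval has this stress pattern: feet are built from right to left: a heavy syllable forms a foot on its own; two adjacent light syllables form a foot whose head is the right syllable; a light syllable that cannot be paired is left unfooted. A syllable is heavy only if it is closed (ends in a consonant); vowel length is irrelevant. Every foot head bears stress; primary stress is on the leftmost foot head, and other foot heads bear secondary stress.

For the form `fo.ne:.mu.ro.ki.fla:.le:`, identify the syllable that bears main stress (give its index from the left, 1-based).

3

Weights: 1 fo L, 2 ne: L, 3 mu L, 4 ro L, 5 ki L, 6 fla: L, 7 le: L.
Parse right to left (heavy = foot alone; LL = one foot; stranded L unfooted): fo (ne:.ˈmu) (ro.ˈki) (fla:.ˈle:).
Foot heads: 3, 5, 7.
Primary stress on the leftmost head = syllable 3.
Primary stress: syllable 3 → fo.ne:.ˈmu.ro.ki.fla:.le:.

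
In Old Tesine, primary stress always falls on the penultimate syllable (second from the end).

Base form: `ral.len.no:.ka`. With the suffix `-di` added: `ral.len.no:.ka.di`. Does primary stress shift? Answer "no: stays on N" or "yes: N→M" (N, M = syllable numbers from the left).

Base `ral.len.no:.ka` (4 syllables):
  The word has 4 syllables; the penultimate syllable (second from the end) is syllable 3 (no:).
  → primary stress on syllable 3.
Suffixed `ral.len.no:.ka.di` (5 syllables):
  The word has 5 syllables; the penultimate syllable (second from the end) is syllable 4 (ka).
  → primary stress on syllable 4.

yes: 3→4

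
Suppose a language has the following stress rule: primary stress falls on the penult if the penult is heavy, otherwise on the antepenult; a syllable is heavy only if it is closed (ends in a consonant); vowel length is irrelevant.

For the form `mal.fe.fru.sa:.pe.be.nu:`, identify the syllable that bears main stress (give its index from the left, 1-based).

Weights: 5 pe L, 6 be L, 7 nu: L.
The penult (syllable 6, be) is light, so stress falls on the antepenult (syllable 5, pe).
Primary stress: syllable 5 → mal.fe.fru.sa:.ˈpe.be.nu:.

5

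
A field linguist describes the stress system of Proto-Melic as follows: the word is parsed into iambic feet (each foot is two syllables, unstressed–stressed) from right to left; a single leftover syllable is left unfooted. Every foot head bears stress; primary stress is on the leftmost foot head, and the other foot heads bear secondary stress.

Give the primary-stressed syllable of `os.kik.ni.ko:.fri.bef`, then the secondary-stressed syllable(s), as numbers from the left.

Parse right to left into iambic (σˈσ) feet: (os.ˈkik) (ni.ˈko:) (fri.ˈbef).
Foot heads (stressed positions): 2, 4, 6.
End Rule Leftmost: primary stress on the leftmost head = syllable 2.
Secondary stress on 4, 6: os.ˈkik.ni.ˌko:.fri.ˌbef.

primary 2, secondary 4, 6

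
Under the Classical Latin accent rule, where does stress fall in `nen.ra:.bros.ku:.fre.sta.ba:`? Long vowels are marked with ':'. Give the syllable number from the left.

Classical Latin: stress the penult if heavy (long vowel or closed), else the antepenult.
Weights: 5 fre L, 6 sta L, 7 ba: H.
The penult (syllable 6, sta) is light, so stress falls on the antepenult (syllable 5, fre).
Stress on syllable 5: nen.ra:.bros.ku:.ˈfre.sta.ba:.

5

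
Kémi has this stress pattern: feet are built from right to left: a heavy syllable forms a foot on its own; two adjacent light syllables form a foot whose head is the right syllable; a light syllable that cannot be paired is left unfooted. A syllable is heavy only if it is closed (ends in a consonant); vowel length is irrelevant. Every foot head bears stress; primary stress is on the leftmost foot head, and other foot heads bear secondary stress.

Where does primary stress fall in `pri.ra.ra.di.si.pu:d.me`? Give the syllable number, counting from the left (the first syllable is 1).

Weights: 1 pri L, 2 ra L, 3 ra L, 4 di L, 5 si L, 6 pu:d H, 7 me L.
Parse right to left (heavy = foot alone; LL = one foot; stranded L unfooted): pri (ra.ˈra) (di.ˈsi) (ˈpu:d) me.
Foot heads: 3, 5, 6.
Primary stress on the leftmost head = syllable 3.
Primary stress: syllable 3 → pri.ra.ˈra.di.si.pu:d.me.

3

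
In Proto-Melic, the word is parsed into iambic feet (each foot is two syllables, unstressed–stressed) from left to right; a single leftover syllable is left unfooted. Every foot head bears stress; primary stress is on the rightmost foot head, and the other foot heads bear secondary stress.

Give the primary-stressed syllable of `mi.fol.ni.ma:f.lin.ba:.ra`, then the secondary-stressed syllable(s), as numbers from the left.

primary 6, secondary 2, 4

Parse left to right into iambic (σˈσ) feet: (mi.ˈfol) (ni.ˈma:f) (lin.ˈba:) ra. Syllable 7 is left unfooted.
Foot heads (stressed positions): 2, 4, 6.
End Rule Rightmost: primary stress on the rightmost head = syllable 6.
Secondary stress on 2, 4: mi.ˌfol.ni.ˌma:f.lin.ˈba:.ra.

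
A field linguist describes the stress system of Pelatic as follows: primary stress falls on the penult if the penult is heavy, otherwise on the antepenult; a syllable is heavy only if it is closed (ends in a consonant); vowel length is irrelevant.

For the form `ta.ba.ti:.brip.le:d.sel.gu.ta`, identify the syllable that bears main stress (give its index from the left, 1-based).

6

Weights: 6 sel H, 7 gu L, 8 ta L.
The penult (syllable 7, gu) is light, so stress falls on the antepenult (syllable 6, sel).
Primary stress: syllable 6 → ta.ba.ti:.brip.le:d.ˈsel.gu.ta.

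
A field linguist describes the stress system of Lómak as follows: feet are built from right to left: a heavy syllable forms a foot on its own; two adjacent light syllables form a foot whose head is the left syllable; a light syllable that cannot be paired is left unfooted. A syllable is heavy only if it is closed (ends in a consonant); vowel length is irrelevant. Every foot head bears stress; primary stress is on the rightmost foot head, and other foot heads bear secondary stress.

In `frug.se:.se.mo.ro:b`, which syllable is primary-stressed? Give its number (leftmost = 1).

5

Weights: 1 frug H, 2 se: L, 3 se L, 4 mo L, 5 ro:b H.
Parse right to left (heavy = foot alone; LL = one foot; stranded L unfooted): (ˈfrug) se: (ˈse.mo) (ˈro:b).
Foot heads: 1, 3, 5.
Primary stress on the rightmost head = syllable 5.
Primary stress: syllable 5 → frug.se:.se.mo.ˈro:b.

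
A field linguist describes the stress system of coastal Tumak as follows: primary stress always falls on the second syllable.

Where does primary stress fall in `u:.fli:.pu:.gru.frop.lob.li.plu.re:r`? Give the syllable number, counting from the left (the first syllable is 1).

The word has 9 syllables; the second syllable is syllable 2 (fli:).
Primary stress: syllable 2 → u:.ˈfli:.pu:.gru.frop.lob.li.plu.re:r.

2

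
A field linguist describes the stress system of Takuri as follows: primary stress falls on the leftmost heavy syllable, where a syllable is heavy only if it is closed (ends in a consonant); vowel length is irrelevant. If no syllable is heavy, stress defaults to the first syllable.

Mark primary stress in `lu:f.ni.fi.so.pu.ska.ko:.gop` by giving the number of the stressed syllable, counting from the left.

Weights: 1 lu:f H, 2 ni L, 3 fi L, 4 so L, 5 pu L, 6 ska L, 7 ko: L, 8 gop H.
Heavy syllables in the domain: 1, 8. The leftmost is syllable 1 (lu:f).
Primary stress: syllable 1 → ˈlu:f.ni.fi.so.pu.ska.ko:.gop.

1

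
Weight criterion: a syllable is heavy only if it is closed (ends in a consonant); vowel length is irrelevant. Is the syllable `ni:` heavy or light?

`ni:`: long vowel, open (no coda). Open (no coda) → light.

light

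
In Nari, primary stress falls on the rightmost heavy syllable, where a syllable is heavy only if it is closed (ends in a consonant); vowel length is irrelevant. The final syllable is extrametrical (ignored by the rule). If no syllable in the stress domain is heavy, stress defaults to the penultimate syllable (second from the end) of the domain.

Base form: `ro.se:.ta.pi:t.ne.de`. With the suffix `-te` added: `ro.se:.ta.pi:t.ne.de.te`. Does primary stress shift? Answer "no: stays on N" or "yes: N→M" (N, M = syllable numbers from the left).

no: stays on 4

Base `ro.se:.ta.pi:t.ne.de` (6 syllables):
  The final syllable (6, de) is extrametrical; the stress domain is syllables 1–5.
  Weights: 1 ro L, 2 se: L, 3 ta L, 4 pi:t H, 5 ne L.
  Heavy syllables in the domain: 4. The rightmost is syllable 4 (pi:t).
  → primary stress on syllable 4.
Suffixed `ro.se:.ta.pi:t.ne.de.te` (7 syllables):
  The final syllable (7, te) is extrametrical; the stress domain is syllables 1–6.
  Weights: 1 ro L, 2 se: L, 3 ta L, 4 pi:t H, 5 ne L, 6 de L.
  Heavy syllables in the domain: 4. The rightmost is syllable 4 (pi:t).
  → primary stress on syllable 4.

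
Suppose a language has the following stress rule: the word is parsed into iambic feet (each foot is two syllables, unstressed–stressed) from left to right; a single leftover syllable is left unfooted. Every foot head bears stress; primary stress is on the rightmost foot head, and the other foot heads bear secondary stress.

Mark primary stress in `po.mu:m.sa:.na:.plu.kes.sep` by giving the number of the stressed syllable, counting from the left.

6

Parse left to right into iambic (σˈσ) feet: (po.ˈmu:m) (sa:.ˈna:) (plu.ˈkes) sep. Syllable 7 is left unfooted.
Foot heads (stressed positions): 2, 4, 6.
End Rule Rightmost: primary stress on the rightmost head = syllable 6.
Primary stress: syllable 6 → po.mu:m.sa:.na:.plu.ˈkes.sep.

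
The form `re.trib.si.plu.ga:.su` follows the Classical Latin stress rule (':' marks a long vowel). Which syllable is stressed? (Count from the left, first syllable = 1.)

5

Classical Latin: stress the penult if heavy (long vowel or closed), else the antepenult.
Weights: 4 plu L, 5 ga: H, 6 su L.
The penult (syllable 5, ga:) is heavy, so it takes stress.
Stress on syllable 5: re.trib.si.plu.ˈga:.su.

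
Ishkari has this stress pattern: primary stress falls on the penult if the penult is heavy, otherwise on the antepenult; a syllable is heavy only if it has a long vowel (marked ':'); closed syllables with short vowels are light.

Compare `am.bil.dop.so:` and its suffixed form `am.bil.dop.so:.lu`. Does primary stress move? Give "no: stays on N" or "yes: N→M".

yes: 2→4

Base `am.bil.dop.so:` (4 syllables):
  Weights: 2 bil L, 3 dop L, 4 so: H.
  The penult (syllable 3, dop) is light, so stress falls on the antepenult (syllable 2, bil).
  → primary stress on syllable 2.
Suffixed `am.bil.dop.so:.lu` (5 syllables):
  Weights: 3 dop L, 4 so: H, 5 lu L.
  The penult (syllable 4, so:) is heavy, so it takes stress.
  → primary stress on syllable 4.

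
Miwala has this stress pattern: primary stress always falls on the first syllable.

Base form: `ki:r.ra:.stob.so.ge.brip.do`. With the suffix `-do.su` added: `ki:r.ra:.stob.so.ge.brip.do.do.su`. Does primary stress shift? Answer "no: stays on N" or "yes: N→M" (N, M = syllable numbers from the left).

no: stays on 1

Base `ki:r.ra:.stob.so.ge.brip.do` (7 syllables):
  The word has 7 syllables; the first syllable is syllable 1 (ki:r).
  → primary stress on syllable 1.
Suffixed `ki:r.ra:.stob.so.ge.brip.do.do.su` (9 syllables):
  The word has 9 syllables; the first syllable is syllable 1 (ki:r).
  → primary stress on syllable 1.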